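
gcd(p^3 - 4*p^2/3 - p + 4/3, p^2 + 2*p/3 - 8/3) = p - 4/3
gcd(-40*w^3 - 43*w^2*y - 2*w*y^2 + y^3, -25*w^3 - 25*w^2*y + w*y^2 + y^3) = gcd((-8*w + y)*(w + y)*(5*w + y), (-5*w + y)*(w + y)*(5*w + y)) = 5*w^2 + 6*w*y + y^2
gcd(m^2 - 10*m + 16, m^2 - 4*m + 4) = m - 2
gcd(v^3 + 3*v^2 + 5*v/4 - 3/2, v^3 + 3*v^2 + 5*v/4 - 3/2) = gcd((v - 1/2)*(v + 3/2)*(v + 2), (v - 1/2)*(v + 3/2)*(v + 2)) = v^3 + 3*v^2 + 5*v/4 - 3/2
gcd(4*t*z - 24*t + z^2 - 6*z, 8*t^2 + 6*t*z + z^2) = 4*t + z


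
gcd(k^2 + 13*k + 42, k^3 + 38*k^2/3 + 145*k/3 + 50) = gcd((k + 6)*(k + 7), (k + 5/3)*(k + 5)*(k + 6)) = k + 6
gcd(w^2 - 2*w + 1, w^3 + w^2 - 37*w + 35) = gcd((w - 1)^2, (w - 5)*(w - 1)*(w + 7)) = w - 1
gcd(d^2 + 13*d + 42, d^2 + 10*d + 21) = d + 7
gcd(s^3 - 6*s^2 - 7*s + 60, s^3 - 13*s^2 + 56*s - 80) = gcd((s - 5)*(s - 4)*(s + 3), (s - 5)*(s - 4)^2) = s^2 - 9*s + 20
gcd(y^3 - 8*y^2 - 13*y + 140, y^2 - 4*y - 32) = y + 4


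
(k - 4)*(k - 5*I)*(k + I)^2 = k^4 - 4*k^3 - 3*I*k^3 + 9*k^2 + 12*I*k^2 - 36*k + 5*I*k - 20*I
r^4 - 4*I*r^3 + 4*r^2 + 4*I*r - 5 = (r - 1)*(r + 1)*(r - 5*I)*(r + I)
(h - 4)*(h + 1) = h^2 - 3*h - 4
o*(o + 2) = o^2 + 2*o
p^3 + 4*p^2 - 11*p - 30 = (p - 3)*(p + 2)*(p + 5)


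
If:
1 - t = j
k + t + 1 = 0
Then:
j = 1 - t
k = -t - 1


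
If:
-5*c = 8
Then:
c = -8/5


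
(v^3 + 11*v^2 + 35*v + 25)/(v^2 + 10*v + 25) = v + 1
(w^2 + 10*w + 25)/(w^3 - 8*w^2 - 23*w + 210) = (w + 5)/(w^2 - 13*w + 42)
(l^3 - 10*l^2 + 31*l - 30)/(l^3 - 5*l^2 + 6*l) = (l - 5)/l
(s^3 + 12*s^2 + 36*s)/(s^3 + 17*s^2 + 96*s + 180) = s/(s + 5)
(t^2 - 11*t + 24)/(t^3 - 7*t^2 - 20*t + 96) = 1/(t + 4)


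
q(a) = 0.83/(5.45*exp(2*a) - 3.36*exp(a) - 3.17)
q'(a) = 0.83*(-10.9*exp(2*a) + 3.36*exp(a))/(5.45*exp(2*a) - 3.36*exp(a) - 3.17)^2 = (2.7888 - 9.047*exp(a))*exp(a)/(-5.45*exp(2*a) + 3.36*exp(a) + 3.17)^2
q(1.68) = 0.01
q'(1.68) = -0.01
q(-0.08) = -0.51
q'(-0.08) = -1.94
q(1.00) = 0.03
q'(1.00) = -0.08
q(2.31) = 0.00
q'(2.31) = -0.00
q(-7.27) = -0.26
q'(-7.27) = 0.00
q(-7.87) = -0.26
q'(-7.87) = 0.00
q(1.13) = 0.02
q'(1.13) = -0.05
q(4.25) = 0.00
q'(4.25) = -0.00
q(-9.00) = -0.26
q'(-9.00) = 0.00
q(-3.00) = -0.25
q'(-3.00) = 0.01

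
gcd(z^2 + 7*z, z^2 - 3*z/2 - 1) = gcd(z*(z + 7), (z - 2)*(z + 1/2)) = 1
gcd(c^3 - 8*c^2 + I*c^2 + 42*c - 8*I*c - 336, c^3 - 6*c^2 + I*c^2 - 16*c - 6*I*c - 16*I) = c - 8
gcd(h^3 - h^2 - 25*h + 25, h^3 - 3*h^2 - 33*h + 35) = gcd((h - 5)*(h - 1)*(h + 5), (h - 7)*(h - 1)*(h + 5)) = h^2 + 4*h - 5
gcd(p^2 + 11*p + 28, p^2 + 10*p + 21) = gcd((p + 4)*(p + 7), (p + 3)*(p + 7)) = p + 7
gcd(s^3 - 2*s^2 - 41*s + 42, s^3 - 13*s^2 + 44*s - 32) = s - 1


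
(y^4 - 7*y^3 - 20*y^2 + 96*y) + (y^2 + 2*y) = y^4 - 7*y^3 - 19*y^2 + 98*y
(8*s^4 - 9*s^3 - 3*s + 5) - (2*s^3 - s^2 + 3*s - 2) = 8*s^4 - 11*s^3 + s^2 - 6*s + 7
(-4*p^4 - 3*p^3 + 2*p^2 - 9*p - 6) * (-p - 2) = 4*p^5 + 11*p^4 + 4*p^3 + 5*p^2 + 24*p + 12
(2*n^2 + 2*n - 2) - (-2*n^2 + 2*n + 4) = 4*n^2 - 6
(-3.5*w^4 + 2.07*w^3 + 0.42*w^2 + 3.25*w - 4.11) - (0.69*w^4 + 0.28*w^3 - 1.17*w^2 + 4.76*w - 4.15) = -4.19*w^4 + 1.79*w^3 + 1.59*w^2 - 1.51*w + 0.04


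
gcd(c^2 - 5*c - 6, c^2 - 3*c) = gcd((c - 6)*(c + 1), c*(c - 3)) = 1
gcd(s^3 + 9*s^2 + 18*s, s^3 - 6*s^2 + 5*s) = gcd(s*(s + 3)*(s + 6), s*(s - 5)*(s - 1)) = s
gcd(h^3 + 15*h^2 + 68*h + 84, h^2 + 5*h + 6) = h + 2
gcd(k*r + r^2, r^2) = r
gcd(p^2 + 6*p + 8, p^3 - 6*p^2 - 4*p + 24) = p + 2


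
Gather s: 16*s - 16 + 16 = 16*s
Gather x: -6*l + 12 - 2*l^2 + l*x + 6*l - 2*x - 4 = -2*l^2 + x*(l - 2) + 8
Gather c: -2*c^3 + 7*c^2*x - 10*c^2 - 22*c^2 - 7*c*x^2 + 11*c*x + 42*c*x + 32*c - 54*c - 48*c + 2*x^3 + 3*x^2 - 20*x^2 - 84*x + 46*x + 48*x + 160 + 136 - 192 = -2*c^3 + c^2*(7*x - 32) + c*(-7*x^2 + 53*x - 70) + 2*x^3 - 17*x^2 + 10*x + 104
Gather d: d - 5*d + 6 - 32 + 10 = -4*d - 16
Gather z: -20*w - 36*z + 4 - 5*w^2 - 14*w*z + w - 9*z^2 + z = -5*w^2 - 19*w - 9*z^2 + z*(-14*w - 35) + 4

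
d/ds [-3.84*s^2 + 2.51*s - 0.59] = 2.51 - 7.68*s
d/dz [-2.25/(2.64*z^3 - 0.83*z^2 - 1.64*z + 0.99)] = (17.82*z^2 - 3.735*z - 3.69)/(2.64*z^3 - 0.83*z^2 - 1.64*z + 0.99)^2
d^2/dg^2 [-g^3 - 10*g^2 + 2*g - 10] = -6*g - 20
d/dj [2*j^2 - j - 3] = 4*j - 1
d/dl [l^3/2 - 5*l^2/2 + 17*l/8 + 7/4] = 3*l^2/2 - 5*l + 17/8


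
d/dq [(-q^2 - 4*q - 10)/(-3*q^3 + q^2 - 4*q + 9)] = (-3*q^4 - 24*q^3 - 82*q^2 + 2*q - 76)/(9*q^6 - 6*q^5 + 25*q^4 - 62*q^3 + 34*q^2 - 72*q + 81)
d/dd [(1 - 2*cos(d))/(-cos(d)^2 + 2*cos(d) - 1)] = sin(2*d)/(cos(d) - 1)^3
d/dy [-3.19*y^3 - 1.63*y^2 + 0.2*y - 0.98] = -9.57*y^2 - 3.26*y + 0.2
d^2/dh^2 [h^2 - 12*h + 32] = 2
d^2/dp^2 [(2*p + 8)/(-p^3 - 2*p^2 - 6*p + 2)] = 4*(-(p + 4)*(3*p^2 + 4*p + 6)^2 + (3*p^2 + 4*p + (p + 4)*(3*p + 2) + 6)*(p^3 + 2*p^2 + 6*p - 2))/(p^3 + 2*p^2 + 6*p - 2)^3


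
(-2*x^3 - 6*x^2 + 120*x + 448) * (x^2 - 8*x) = -2*x^5 + 10*x^4 + 168*x^3 - 512*x^2 - 3584*x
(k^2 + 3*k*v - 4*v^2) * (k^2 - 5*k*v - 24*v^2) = k^4 - 2*k^3*v - 43*k^2*v^2 - 52*k*v^3 + 96*v^4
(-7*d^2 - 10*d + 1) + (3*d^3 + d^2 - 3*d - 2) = 3*d^3 - 6*d^2 - 13*d - 1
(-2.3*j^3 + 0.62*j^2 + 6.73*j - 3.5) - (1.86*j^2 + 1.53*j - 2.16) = -2.3*j^3 - 1.24*j^2 + 5.2*j - 1.34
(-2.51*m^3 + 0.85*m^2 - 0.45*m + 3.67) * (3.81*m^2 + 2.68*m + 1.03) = -9.5631*m^5 - 3.4883*m^4 - 2.0218*m^3 + 13.6522*m^2 + 9.3721*m + 3.7801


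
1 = 1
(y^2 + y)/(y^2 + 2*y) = (y + 1)/(y + 2)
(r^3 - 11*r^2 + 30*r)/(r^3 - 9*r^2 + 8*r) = (r^2 - 11*r + 30)/(r^2 - 9*r + 8)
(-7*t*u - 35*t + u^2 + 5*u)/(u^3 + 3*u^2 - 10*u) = (-7*t + u)/(u*(u - 2))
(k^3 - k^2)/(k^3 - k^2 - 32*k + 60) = k^2*(k - 1)/(k^3 - k^2 - 32*k + 60)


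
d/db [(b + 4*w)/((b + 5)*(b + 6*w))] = (-(b + 5)*(b + 4*w) + (b + 5)*(b + 6*w) - (b + 4*w)*(b + 6*w))/((b + 5)^2*(b + 6*w)^2)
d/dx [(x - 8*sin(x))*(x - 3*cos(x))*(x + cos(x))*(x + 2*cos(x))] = -8*x^3*cos(x) + 4*x^3 - 24*x^2*sin(x) + 7*x^2*sin(2*x) + 9*x*sin(x)/2 + 9*x*sin(3*x)/2 + 14*x*cos(x) - 7*x*cos(2*x) + 42*x*cos(3*x) - 7*x + 14*sin(x) + 14*sin(3*x) - 9*cos(x)/2 + 48*cos(2*x)^2 + 24*cos(2*x) - 3*cos(3*x)/2 - 24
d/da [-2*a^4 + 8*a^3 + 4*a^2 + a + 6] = -8*a^3 + 24*a^2 + 8*a + 1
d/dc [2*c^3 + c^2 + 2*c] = 6*c^2 + 2*c + 2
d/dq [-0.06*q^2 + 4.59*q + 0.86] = 4.59 - 0.12*q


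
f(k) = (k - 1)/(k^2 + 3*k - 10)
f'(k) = (-2*k - 3)*(k - 1)/(k^2 + 3*k - 10)^2 + 1/(k^2 + 3*k - 10) = (k^2 + 3*k - (k - 1)*(2*k + 3) - 10)/(k^2 + 3*k - 10)^2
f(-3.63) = 0.60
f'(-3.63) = -0.46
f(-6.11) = -0.79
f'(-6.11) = -0.70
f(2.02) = 7.26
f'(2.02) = -357.16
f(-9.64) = -0.20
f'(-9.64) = -0.04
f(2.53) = 0.38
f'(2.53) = -0.52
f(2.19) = 0.87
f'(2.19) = -3.97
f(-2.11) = 0.26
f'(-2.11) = -0.11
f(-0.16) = 0.11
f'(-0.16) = -0.07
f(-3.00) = 0.40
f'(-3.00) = -0.22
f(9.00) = 0.08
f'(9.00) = -0.00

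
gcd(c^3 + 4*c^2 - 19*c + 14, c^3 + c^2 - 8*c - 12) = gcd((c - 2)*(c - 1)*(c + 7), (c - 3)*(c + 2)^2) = 1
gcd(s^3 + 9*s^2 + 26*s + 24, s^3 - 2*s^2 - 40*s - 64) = s^2 + 6*s + 8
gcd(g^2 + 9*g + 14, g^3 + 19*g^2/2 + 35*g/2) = g + 7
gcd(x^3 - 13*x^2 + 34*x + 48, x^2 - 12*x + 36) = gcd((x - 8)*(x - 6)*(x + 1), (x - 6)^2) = x - 6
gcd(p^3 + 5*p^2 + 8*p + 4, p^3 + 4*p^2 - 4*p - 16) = p + 2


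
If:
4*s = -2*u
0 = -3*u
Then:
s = 0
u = 0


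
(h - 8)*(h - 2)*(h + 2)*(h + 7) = h^4 - h^3 - 60*h^2 + 4*h + 224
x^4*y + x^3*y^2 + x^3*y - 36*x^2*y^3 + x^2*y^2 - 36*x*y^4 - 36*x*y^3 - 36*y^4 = (x - 6*y)*(x + y)*(x + 6*y)*(x*y + y)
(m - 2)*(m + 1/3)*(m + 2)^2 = m^4 + 7*m^3/3 - 10*m^2/3 - 28*m/3 - 8/3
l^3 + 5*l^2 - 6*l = l*(l - 1)*(l + 6)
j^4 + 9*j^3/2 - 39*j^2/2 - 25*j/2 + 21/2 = (j - 3)*(j - 1/2)*(j + 1)*(j + 7)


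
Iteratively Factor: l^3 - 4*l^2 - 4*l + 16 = (l - 2)*(l^2 - 2*l - 8) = (l - 2)*(l + 2)*(l - 4)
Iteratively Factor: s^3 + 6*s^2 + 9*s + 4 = (s + 1)*(s^2 + 5*s + 4) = (s + 1)*(s + 4)*(s + 1)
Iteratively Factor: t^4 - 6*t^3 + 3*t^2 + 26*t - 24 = (t + 2)*(t^3 - 8*t^2 + 19*t - 12) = (t - 4)*(t + 2)*(t^2 - 4*t + 3) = (t - 4)*(t - 3)*(t + 2)*(t - 1)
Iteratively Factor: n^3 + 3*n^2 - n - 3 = (n + 1)*(n^2 + 2*n - 3) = (n + 1)*(n + 3)*(n - 1)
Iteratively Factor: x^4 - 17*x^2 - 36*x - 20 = (x + 2)*(x^3 - 2*x^2 - 13*x - 10) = (x + 1)*(x + 2)*(x^2 - 3*x - 10) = (x + 1)*(x + 2)^2*(x - 5)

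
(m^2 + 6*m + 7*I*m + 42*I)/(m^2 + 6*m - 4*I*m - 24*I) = (m + 7*I)/(m - 4*I)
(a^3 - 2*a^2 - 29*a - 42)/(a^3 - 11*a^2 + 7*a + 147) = (a + 2)/(a - 7)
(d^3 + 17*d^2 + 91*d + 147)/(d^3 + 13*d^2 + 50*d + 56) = (d^2 + 10*d + 21)/(d^2 + 6*d + 8)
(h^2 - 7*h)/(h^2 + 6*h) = (h - 7)/(h + 6)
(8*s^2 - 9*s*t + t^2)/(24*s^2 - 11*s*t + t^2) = (s - t)/(3*s - t)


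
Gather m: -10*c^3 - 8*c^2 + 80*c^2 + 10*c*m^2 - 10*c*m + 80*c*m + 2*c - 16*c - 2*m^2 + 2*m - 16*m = -10*c^3 + 72*c^2 - 14*c + m^2*(10*c - 2) + m*(70*c - 14)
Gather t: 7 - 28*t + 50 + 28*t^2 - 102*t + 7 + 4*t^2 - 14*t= 32*t^2 - 144*t + 64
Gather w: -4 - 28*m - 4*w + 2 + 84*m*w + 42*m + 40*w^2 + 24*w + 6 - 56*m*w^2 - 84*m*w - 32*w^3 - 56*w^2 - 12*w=14*m - 32*w^3 + w^2*(-56*m - 16) + 8*w + 4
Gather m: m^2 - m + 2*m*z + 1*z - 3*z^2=m^2 + m*(2*z - 1) - 3*z^2 + z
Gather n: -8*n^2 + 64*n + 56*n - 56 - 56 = -8*n^2 + 120*n - 112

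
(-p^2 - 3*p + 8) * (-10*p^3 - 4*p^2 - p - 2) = 10*p^5 + 34*p^4 - 67*p^3 - 27*p^2 - 2*p - 16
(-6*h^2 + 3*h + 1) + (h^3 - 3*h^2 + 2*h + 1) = h^3 - 9*h^2 + 5*h + 2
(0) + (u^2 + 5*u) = u^2 + 5*u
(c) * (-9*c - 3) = -9*c^2 - 3*c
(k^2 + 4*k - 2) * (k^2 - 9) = k^4 + 4*k^3 - 11*k^2 - 36*k + 18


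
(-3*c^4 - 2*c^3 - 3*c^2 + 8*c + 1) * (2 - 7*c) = 21*c^5 + 8*c^4 + 17*c^3 - 62*c^2 + 9*c + 2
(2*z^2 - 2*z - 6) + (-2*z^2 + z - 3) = -z - 9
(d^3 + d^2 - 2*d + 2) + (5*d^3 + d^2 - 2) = 6*d^3 + 2*d^2 - 2*d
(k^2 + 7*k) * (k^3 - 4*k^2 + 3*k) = k^5 + 3*k^4 - 25*k^3 + 21*k^2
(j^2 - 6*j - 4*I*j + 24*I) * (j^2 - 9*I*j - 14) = j^4 - 6*j^3 - 13*I*j^3 - 50*j^2 + 78*I*j^2 + 300*j + 56*I*j - 336*I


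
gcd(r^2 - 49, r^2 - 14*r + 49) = r - 7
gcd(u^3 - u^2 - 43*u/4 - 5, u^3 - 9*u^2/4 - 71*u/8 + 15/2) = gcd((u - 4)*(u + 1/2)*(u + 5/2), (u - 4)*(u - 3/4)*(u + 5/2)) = u^2 - 3*u/2 - 10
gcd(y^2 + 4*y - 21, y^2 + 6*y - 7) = y + 7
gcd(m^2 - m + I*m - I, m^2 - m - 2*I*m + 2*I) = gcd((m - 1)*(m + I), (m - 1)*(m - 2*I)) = m - 1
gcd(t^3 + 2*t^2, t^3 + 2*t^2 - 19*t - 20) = 1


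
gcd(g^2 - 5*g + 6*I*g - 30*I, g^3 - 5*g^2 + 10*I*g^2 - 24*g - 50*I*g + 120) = g^2 + g*(-5 + 6*I) - 30*I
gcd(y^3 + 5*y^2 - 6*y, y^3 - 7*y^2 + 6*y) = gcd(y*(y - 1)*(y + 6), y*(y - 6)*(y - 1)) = y^2 - y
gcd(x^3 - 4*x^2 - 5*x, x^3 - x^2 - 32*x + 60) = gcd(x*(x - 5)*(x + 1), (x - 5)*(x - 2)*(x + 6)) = x - 5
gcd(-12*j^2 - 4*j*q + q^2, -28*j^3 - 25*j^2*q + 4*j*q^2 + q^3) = 1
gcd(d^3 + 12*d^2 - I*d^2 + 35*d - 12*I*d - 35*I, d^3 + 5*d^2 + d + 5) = d^2 + d*(5 - I) - 5*I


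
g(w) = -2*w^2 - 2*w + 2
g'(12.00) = -50.00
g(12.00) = -310.00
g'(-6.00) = 22.00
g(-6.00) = -58.00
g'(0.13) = -2.52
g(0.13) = 1.71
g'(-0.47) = -0.12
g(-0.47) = 2.50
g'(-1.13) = 2.52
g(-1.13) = 1.71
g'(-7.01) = 26.04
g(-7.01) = -82.26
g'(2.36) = -11.44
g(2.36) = -13.86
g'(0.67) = -4.68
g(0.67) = -0.24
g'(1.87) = -9.48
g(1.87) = -8.73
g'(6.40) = -27.60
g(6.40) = -92.72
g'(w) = -4*w - 2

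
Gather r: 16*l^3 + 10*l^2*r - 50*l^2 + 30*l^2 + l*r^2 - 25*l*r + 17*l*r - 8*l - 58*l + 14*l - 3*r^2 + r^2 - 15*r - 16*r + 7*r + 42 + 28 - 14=16*l^3 - 20*l^2 - 52*l + r^2*(l - 2) + r*(10*l^2 - 8*l - 24) + 56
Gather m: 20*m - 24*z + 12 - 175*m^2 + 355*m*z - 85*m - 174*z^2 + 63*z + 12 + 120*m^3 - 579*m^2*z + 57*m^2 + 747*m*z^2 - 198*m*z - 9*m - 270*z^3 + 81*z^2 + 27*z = 120*m^3 + m^2*(-579*z - 118) + m*(747*z^2 + 157*z - 74) - 270*z^3 - 93*z^2 + 66*z + 24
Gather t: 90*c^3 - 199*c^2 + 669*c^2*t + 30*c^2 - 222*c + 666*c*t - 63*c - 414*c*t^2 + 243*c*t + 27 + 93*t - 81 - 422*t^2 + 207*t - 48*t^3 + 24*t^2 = 90*c^3 - 169*c^2 - 285*c - 48*t^3 + t^2*(-414*c - 398) + t*(669*c^2 + 909*c + 300) - 54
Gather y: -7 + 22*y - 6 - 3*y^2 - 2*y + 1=-3*y^2 + 20*y - 12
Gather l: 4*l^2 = 4*l^2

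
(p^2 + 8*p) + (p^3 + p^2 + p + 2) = p^3 + 2*p^2 + 9*p + 2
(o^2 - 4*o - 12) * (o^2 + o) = o^4 - 3*o^3 - 16*o^2 - 12*o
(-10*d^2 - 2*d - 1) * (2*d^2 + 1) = -20*d^4 - 4*d^3 - 12*d^2 - 2*d - 1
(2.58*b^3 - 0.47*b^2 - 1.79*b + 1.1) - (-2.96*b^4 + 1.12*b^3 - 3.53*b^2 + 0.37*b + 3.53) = 2.96*b^4 + 1.46*b^3 + 3.06*b^2 - 2.16*b - 2.43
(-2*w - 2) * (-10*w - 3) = 20*w^2 + 26*w + 6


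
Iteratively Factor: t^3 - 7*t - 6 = (t + 1)*(t^2 - t - 6) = (t + 1)*(t + 2)*(t - 3)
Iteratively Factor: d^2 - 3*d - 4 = (d + 1)*(d - 4)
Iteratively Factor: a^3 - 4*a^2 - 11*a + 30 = (a - 2)*(a^2 - 2*a - 15) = (a - 2)*(a + 3)*(a - 5)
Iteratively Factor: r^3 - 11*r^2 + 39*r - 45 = (r - 3)*(r^2 - 8*r + 15) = (r - 3)^2*(r - 5)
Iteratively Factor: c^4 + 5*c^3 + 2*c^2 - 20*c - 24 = (c - 2)*(c^3 + 7*c^2 + 16*c + 12) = (c - 2)*(c + 3)*(c^2 + 4*c + 4) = (c - 2)*(c + 2)*(c + 3)*(c + 2)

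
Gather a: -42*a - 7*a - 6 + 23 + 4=21 - 49*a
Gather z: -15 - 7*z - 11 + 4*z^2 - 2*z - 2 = 4*z^2 - 9*z - 28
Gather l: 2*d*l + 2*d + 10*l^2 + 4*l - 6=2*d + 10*l^2 + l*(2*d + 4) - 6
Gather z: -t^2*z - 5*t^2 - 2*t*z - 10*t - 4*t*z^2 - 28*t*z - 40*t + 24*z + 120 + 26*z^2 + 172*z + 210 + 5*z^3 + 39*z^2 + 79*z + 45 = -5*t^2 - 50*t + 5*z^3 + z^2*(65 - 4*t) + z*(-t^2 - 30*t + 275) + 375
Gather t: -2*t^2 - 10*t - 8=-2*t^2 - 10*t - 8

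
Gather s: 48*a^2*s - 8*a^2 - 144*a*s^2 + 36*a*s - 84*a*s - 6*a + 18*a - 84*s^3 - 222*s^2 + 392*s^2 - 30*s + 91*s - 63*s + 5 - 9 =-8*a^2 + 12*a - 84*s^3 + s^2*(170 - 144*a) + s*(48*a^2 - 48*a - 2) - 4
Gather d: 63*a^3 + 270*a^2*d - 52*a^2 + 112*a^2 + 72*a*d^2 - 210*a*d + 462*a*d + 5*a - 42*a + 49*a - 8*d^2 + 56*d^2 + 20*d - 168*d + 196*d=63*a^3 + 60*a^2 + 12*a + d^2*(72*a + 48) + d*(270*a^2 + 252*a + 48)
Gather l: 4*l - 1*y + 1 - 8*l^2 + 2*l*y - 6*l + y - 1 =-8*l^2 + l*(2*y - 2)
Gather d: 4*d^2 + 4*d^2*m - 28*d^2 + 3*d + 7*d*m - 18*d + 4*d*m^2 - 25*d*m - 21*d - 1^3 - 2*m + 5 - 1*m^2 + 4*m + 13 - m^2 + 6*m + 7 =d^2*(4*m - 24) + d*(4*m^2 - 18*m - 36) - 2*m^2 + 8*m + 24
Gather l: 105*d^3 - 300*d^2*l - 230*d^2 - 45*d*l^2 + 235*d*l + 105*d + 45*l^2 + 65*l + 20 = 105*d^3 - 230*d^2 + 105*d + l^2*(45 - 45*d) + l*(-300*d^2 + 235*d + 65) + 20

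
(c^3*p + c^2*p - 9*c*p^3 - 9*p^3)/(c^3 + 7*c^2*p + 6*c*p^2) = p*(c^3 + c^2 - 9*c*p^2 - 9*p^2)/(c*(c^2 + 7*c*p + 6*p^2))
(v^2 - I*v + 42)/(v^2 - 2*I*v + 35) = (v + 6*I)/(v + 5*I)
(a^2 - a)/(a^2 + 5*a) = (a - 1)/(a + 5)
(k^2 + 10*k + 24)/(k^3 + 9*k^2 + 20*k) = (k + 6)/(k*(k + 5))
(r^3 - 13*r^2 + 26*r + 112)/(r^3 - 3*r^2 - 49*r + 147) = (r^2 - 6*r - 16)/(r^2 + 4*r - 21)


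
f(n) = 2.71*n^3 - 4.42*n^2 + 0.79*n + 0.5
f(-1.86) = -33.70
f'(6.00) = 240.43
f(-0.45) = -1.00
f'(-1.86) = 45.36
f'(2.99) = 47.04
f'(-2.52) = 74.70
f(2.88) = 30.85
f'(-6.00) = 346.51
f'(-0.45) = 6.41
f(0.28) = 0.43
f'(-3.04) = 102.80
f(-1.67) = -25.77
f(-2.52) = -72.93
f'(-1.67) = 38.23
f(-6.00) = -748.72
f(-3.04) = -118.89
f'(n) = 8.13*n^2 - 8.84*n + 0.79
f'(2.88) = 42.76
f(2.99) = 35.79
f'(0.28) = -1.05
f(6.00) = 431.48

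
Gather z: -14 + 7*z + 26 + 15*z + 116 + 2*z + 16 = 24*z + 144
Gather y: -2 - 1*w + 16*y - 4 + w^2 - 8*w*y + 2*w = w^2 + w + y*(16 - 8*w) - 6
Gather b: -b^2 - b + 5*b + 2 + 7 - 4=-b^2 + 4*b + 5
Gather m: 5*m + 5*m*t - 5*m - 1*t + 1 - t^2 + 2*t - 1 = 5*m*t - t^2 + t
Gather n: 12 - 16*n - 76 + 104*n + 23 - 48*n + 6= 40*n - 35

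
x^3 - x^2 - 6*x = x*(x - 3)*(x + 2)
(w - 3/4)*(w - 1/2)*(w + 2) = w^3 + 3*w^2/4 - 17*w/8 + 3/4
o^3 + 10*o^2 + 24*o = o*(o + 4)*(o + 6)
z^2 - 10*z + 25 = (z - 5)^2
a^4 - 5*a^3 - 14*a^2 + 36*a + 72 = (a - 6)*(a - 3)*(a + 2)^2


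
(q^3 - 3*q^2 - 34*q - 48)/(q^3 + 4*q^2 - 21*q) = (q^3 - 3*q^2 - 34*q - 48)/(q*(q^2 + 4*q - 21))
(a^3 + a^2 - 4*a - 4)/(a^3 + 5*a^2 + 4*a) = (a^2 - 4)/(a*(a + 4))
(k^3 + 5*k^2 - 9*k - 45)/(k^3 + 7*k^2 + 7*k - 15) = (k - 3)/(k - 1)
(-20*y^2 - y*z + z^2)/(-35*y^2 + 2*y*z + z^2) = (4*y + z)/(7*y + z)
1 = 1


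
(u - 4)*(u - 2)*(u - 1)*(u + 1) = u^4 - 6*u^3 + 7*u^2 + 6*u - 8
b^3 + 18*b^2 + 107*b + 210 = (b + 5)*(b + 6)*(b + 7)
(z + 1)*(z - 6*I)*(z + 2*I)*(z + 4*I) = z^4 + z^3 + 28*z^2 + 28*z + 48*I*z + 48*I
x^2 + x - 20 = (x - 4)*(x + 5)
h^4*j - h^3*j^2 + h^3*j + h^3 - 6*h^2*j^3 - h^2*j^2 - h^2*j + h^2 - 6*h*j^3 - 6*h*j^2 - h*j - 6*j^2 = (h + 1)*(h - 3*j)*(h + 2*j)*(h*j + 1)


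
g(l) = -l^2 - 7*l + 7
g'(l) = -2*l - 7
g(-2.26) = 17.71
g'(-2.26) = -2.48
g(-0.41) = 9.70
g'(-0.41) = -6.18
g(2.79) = -20.31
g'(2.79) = -12.58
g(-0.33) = 9.20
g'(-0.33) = -6.34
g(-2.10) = 17.29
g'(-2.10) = -2.80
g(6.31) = -76.99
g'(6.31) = -19.62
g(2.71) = -19.31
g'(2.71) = -12.42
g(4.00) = -37.00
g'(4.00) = -15.00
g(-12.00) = -53.00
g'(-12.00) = 17.00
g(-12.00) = -53.00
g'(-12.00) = 17.00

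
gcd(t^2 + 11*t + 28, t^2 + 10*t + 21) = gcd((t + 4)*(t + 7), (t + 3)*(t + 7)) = t + 7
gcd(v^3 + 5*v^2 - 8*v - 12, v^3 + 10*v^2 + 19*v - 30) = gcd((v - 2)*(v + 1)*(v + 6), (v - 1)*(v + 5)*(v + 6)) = v + 6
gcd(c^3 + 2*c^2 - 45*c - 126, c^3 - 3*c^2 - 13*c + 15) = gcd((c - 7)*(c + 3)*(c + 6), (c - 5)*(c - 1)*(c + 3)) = c + 3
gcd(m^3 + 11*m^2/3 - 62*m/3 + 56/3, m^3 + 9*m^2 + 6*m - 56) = m^2 + 5*m - 14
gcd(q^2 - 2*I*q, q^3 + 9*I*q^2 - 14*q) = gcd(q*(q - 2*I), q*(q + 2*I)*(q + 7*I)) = q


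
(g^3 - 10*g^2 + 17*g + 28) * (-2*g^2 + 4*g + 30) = -2*g^5 + 24*g^4 - 44*g^3 - 288*g^2 + 622*g + 840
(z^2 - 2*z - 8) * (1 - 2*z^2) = -2*z^4 + 4*z^3 + 17*z^2 - 2*z - 8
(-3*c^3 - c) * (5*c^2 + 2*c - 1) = -15*c^5 - 6*c^4 - 2*c^3 - 2*c^2 + c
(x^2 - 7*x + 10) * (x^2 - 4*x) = x^4 - 11*x^3 + 38*x^2 - 40*x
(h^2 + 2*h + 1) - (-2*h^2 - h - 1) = 3*h^2 + 3*h + 2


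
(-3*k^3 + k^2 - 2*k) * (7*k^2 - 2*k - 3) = -21*k^5 + 13*k^4 - 7*k^3 + k^2 + 6*k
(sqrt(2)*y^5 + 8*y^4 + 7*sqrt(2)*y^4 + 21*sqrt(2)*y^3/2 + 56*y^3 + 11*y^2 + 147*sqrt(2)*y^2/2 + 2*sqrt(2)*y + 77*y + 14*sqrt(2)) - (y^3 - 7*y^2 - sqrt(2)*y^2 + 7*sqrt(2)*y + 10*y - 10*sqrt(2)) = sqrt(2)*y^5 + 8*y^4 + 7*sqrt(2)*y^4 + 21*sqrt(2)*y^3/2 + 55*y^3 + 18*y^2 + 149*sqrt(2)*y^2/2 - 5*sqrt(2)*y + 67*y + 24*sqrt(2)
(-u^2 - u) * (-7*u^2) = 7*u^4 + 7*u^3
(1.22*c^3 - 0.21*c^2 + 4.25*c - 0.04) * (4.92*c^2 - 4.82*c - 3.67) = 6.0024*c^5 - 6.9136*c^4 + 17.4448*c^3 - 19.9111*c^2 - 15.4047*c + 0.1468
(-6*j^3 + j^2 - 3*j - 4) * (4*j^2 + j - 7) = -24*j^5 - 2*j^4 + 31*j^3 - 26*j^2 + 17*j + 28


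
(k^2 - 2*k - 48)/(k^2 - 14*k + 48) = (k + 6)/(k - 6)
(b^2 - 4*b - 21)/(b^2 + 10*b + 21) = (b - 7)/(b + 7)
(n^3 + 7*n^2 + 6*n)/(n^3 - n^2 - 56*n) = (n^2 + 7*n + 6)/(n^2 - n - 56)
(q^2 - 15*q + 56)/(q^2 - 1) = (q^2 - 15*q + 56)/(q^2 - 1)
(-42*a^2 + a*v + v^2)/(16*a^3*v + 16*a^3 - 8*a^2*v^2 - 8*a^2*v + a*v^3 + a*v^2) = (-42*a^2 + a*v + v^2)/(a*(16*a^2*v + 16*a^2 - 8*a*v^2 - 8*a*v + v^3 + v^2))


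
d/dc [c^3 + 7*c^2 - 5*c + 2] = 3*c^2 + 14*c - 5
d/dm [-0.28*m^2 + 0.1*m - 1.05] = 0.1 - 0.56*m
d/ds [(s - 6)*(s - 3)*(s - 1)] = 3*s^2 - 20*s + 27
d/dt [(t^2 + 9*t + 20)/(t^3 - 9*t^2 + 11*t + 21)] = (-t^4 - 18*t^3 + 32*t^2 + 402*t - 31)/(t^6 - 18*t^5 + 103*t^4 - 156*t^3 - 257*t^2 + 462*t + 441)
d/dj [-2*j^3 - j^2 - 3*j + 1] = -6*j^2 - 2*j - 3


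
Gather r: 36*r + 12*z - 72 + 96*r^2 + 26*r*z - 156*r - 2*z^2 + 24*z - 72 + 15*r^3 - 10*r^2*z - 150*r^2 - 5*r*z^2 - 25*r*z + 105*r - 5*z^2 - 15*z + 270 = 15*r^3 + r^2*(-10*z - 54) + r*(-5*z^2 + z - 15) - 7*z^2 + 21*z + 126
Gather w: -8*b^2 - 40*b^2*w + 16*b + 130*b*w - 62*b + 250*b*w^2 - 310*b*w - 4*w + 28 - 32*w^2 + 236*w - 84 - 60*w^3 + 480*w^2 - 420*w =-8*b^2 - 46*b - 60*w^3 + w^2*(250*b + 448) + w*(-40*b^2 - 180*b - 188) - 56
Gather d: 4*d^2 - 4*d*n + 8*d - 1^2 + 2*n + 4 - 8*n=4*d^2 + d*(8 - 4*n) - 6*n + 3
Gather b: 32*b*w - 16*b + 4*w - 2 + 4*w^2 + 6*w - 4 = b*(32*w - 16) + 4*w^2 + 10*w - 6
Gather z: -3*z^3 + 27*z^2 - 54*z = -3*z^3 + 27*z^2 - 54*z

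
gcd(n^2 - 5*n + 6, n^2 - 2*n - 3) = n - 3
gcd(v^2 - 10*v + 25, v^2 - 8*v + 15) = v - 5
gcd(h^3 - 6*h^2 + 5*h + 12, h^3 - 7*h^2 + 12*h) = h^2 - 7*h + 12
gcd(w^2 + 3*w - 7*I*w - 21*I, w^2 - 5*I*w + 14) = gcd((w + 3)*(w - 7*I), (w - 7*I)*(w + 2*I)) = w - 7*I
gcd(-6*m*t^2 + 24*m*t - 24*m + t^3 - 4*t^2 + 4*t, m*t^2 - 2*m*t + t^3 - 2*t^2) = t - 2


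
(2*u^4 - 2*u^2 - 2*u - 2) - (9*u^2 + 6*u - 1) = 2*u^4 - 11*u^2 - 8*u - 1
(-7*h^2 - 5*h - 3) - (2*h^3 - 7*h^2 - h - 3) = -2*h^3 - 4*h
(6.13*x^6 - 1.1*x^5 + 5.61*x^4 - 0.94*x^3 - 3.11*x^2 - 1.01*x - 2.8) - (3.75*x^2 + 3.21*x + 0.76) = 6.13*x^6 - 1.1*x^5 + 5.61*x^4 - 0.94*x^3 - 6.86*x^2 - 4.22*x - 3.56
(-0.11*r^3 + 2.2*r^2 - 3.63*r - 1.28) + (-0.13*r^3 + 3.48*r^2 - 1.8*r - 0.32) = -0.24*r^3 + 5.68*r^2 - 5.43*r - 1.6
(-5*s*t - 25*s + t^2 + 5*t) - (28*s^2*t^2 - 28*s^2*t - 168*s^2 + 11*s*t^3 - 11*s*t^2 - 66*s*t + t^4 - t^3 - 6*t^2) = -28*s^2*t^2 + 28*s^2*t + 168*s^2 - 11*s*t^3 + 11*s*t^2 + 61*s*t - 25*s - t^4 + t^3 + 7*t^2 + 5*t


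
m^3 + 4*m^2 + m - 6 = (m - 1)*(m + 2)*(m + 3)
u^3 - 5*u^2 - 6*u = u*(u - 6)*(u + 1)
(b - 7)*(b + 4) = b^2 - 3*b - 28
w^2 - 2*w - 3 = (w - 3)*(w + 1)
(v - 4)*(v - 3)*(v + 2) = v^3 - 5*v^2 - 2*v + 24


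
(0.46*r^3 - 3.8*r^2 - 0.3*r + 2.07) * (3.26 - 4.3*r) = -1.978*r^4 + 17.8396*r^3 - 11.098*r^2 - 9.879*r + 6.7482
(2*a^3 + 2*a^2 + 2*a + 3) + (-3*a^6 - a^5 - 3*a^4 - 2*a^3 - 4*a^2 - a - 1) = -3*a^6 - a^5 - 3*a^4 - 2*a^2 + a + 2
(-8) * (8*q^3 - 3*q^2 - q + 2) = -64*q^3 + 24*q^2 + 8*q - 16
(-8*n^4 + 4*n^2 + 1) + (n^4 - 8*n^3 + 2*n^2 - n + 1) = -7*n^4 - 8*n^3 + 6*n^2 - n + 2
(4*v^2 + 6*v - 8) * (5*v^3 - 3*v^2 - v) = 20*v^5 + 18*v^4 - 62*v^3 + 18*v^2 + 8*v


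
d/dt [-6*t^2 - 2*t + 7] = -12*t - 2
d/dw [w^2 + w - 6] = 2*w + 1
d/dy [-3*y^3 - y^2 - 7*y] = -9*y^2 - 2*y - 7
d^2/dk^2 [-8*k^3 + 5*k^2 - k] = 10 - 48*k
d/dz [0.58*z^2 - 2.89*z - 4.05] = 1.16*z - 2.89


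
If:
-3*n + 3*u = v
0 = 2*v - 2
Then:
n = u - 1/3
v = 1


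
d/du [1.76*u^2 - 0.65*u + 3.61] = 3.52*u - 0.65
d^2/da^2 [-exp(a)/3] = -exp(a)/3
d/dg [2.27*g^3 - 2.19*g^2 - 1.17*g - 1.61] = 6.81*g^2 - 4.38*g - 1.17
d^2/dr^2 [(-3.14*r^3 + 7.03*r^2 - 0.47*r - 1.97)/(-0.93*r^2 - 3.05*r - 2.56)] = (7.105427357601e-15*r^4 + 84.162472*r^3 + 257.747982*r^2 + 150.283398*r - 72.211638)/(0.804357*r^6 + 7.913835*r^5 + 32.596407*r^4 + 71.941265*r^3 + 89.727744*r^2 + 59.96544*r + 16.777216)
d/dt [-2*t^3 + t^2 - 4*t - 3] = -6*t^2 + 2*t - 4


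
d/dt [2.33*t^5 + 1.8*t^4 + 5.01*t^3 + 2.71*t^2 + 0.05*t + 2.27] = 11.65*t^4 + 7.2*t^3 + 15.03*t^2 + 5.42*t + 0.05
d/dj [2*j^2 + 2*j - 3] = 4*j + 2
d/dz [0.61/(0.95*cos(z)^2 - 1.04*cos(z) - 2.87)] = (1.159*cos(z) - 0.6344)*sin(z)/(-0.95*cos(z)^2 + 1.04*cos(z) + 2.87)^2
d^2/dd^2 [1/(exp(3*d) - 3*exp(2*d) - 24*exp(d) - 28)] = (9*exp(3*d) - 69*exp(2*d) + 228*exp(d) - 168)*exp(d)/(exp(7*d) - 13*exp(6*d) + 3*exp(5*d) + 361*exp(4*d) + 128*exp(3*d) - 3864*exp(2*d) - 8624*exp(d) - 5488)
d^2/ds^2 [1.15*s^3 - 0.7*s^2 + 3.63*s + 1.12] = 6.9*s - 1.4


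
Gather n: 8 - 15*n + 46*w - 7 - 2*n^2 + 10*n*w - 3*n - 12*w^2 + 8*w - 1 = -2*n^2 + n*(10*w - 18) - 12*w^2 + 54*w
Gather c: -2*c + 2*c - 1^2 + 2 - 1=0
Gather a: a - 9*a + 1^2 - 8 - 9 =-8*a - 16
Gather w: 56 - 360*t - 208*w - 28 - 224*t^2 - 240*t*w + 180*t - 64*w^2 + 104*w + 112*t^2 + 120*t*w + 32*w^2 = -112*t^2 - 180*t - 32*w^2 + w*(-120*t - 104) + 28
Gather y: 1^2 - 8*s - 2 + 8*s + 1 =0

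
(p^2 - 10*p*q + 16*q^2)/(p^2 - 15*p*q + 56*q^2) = (p - 2*q)/(p - 7*q)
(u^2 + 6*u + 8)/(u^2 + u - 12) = (u + 2)/(u - 3)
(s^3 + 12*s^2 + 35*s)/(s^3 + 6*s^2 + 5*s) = (s + 7)/(s + 1)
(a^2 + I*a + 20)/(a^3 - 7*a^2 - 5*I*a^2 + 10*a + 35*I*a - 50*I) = (a^2 + I*a + 20)/(a^3 + a^2*(-7 - 5*I) + a*(10 + 35*I) - 50*I)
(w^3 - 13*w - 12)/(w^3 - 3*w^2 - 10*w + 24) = (w + 1)/(w - 2)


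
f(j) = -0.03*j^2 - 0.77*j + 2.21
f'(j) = -0.06*j - 0.77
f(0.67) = 1.68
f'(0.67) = -0.81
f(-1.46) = 3.27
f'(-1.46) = -0.68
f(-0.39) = 2.51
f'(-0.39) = -0.75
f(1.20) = 1.24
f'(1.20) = -0.84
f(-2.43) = 3.90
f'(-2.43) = -0.62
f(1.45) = 1.03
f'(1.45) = -0.86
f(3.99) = -1.34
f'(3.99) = -1.01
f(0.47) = 1.84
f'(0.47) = -0.80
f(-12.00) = 7.13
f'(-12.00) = -0.05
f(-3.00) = 4.25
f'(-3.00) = -0.59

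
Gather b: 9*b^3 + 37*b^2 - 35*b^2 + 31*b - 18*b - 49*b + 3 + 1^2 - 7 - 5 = 9*b^3 + 2*b^2 - 36*b - 8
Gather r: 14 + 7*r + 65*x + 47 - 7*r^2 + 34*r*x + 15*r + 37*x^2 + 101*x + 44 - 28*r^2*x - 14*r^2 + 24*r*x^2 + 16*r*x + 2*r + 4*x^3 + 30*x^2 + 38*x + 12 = r^2*(-28*x - 21) + r*(24*x^2 + 50*x + 24) + 4*x^3 + 67*x^2 + 204*x + 117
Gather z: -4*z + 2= 2 - 4*z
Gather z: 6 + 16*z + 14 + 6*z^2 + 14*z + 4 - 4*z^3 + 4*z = -4*z^3 + 6*z^2 + 34*z + 24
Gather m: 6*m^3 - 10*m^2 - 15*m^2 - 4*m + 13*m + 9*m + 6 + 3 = 6*m^3 - 25*m^2 + 18*m + 9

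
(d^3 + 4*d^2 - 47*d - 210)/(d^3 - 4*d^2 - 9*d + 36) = (d^3 + 4*d^2 - 47*d - 210)/(d^3 - 4*d^2 - 9*d + 36)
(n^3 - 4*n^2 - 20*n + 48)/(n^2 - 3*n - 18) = (n^2 + 2*n - 8)/(n + 3)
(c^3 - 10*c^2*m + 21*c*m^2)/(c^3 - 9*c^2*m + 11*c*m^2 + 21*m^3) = c/(c + m)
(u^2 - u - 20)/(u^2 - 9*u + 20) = (u + 4)/(u - 4)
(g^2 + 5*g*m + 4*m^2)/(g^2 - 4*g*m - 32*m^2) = (g + m)/(g - 8*m)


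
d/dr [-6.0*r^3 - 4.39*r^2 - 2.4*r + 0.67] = -18.0*r^2 - 8.78*r - 2.4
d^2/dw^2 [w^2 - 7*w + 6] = 2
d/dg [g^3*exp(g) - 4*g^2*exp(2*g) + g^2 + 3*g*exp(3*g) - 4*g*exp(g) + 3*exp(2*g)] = g^3*exp(g) - 8*g^2*exp(2*g) + 3*g^2*exp(g) + 9*g*exp(3*g) - 8*g*exp(2*g) - 4*g*exp(g) + 2*g + 3*exp(3*g) + 6*exp(2*g) - 4*exp(g)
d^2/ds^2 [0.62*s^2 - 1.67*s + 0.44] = 1.24000000000000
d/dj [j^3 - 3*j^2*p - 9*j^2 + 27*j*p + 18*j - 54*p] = 3*j^2 - 6*j*p - 18*j + 27*p + 18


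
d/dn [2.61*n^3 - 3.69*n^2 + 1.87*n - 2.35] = 7.83*n^2 - 7.38*n + 1.87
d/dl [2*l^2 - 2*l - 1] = 4*l - 2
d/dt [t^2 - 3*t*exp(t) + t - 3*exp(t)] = -3*t*exp(t) + 2*t - 6*exp(t) + 1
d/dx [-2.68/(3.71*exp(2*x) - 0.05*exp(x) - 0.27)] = (19.8856*exp(x) - 0.134)*exp(x)/(-3.71*exp(2*x) + 0.05*exp(x) + 0.27)^2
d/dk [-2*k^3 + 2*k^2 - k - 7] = -6*k^2 + 4*k - 1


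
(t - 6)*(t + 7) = t^2 + t - 42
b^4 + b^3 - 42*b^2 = b^2*(b - 6)*(b + 7)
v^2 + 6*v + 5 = (v + 1)*(v + 5)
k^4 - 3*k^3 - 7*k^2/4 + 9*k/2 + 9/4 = (k - 3)*(k - 3/2)*(k + 1/2)*(k + 1)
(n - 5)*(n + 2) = n^2 - 3*n - 10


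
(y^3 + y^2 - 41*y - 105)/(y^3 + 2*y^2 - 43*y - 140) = (y + 3)/(y + 4)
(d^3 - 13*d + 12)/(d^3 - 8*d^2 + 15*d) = (d^2 + 3*d - 4)/(d*(d - 5))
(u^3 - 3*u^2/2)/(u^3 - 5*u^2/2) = (2*u - 3)/(2*u - 5)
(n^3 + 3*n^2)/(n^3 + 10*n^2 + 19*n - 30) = n^2*(n + 3)/(n^3 + 10*n^2 + 19*n - 30)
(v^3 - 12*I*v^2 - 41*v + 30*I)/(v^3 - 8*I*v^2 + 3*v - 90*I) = (v - I)/(v + 3*I)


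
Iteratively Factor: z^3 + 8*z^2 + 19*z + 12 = (z + 3)*(z^2 + 5*z + 4) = (z + 3)*(z + 4)*(z + 1)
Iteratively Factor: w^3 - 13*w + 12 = (w + 4)*(w^2 - 4*w + 3) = (w - 3)*(w + 4)*(w - 1)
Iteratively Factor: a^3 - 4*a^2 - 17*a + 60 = (a - 5)*(a^2 + a - 12) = (a - 5)*(a + 4)*(a - 3)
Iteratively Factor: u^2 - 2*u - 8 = (u - 4)*(u + 2)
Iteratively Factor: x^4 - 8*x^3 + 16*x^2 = (x)*(x^3 - 8*x^2 + 16*x) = x^2*(x^2 - 8*x + 16) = x^2*(x - 4)*(x - 4)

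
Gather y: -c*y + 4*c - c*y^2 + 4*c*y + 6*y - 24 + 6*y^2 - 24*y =4*c + y^2*(6 - c) + y*(3*c - 18) - 24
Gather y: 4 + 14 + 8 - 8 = 18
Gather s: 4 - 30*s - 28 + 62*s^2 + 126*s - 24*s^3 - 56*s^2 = -24*s^3 + 6*s^2 + 96*s - 24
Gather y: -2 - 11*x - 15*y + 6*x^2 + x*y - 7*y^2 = 6*x^2 - 11*x - 7*y^2 + y*(x - 15) - 2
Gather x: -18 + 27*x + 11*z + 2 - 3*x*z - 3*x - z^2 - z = x*(24 - 3*z) - z^2 + 10*z - 16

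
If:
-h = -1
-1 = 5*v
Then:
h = 1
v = -1/5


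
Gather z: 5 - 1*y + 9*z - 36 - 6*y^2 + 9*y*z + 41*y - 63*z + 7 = -6*y^2 + 40*y + z*(9*y - 54) - 24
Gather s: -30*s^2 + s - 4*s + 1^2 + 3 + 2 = -30*s^2 - 3*s + 6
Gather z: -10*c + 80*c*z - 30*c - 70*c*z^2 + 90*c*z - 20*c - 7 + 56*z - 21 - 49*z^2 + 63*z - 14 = -60*c + z^2*(-70*c - 49) + z*(170*c + 119) - 42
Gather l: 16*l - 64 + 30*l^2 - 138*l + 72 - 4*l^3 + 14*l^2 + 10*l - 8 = -4*l^3 + 44*l^2 - 112*l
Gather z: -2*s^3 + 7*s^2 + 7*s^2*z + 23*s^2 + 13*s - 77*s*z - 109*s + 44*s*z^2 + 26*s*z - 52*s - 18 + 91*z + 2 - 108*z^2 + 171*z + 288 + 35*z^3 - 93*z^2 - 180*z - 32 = -2*s^3 + 30*s^2 - 148*s + 35*z^3 + z^2*(44*s - 201) + z*(7*s^2 - 51*s + 82) + 240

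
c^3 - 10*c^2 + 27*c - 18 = (c - 6)*(c - 3)*(c - 1)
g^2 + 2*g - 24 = (g - 4)*(g + 6)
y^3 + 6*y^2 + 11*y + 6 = (y + 1)*(y + 2)*(y + 3)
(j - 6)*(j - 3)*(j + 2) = j^3 - 7*j^2 + 36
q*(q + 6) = q^2 + 6*q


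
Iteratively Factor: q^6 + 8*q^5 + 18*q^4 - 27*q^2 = (q + 3)*(q^5 + 5*q^4 + 3*q^3 - 9*q^2) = q*(q + 3)*(q^4 + 5*q^3 + 3*q^2 - 9*q) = q*(q + 3)^2*(q^3 + 2*q^2 - 3*q) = q*(q - 1)*(q + 3)^2*(q^2 + 3*q) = q*(q - 1)*(q + 3)^3*(q)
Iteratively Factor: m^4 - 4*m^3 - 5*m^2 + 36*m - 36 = (m - 2)*(m^3 - 2*m^2 - 9*m + 18) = (m - 3)*(m - 2)*(m^2 + m - 6) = (m - 3)*(m - 2)^2*(m + 3)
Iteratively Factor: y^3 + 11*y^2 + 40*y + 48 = (y + 4)*(y^2 + 7*y + 12) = (y + 3)*(y + 4)*(y + 4)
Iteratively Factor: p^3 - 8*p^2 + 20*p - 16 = (p - 2)*(p^2 - 6*p + 8) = (p - 2)^2*(p - 4)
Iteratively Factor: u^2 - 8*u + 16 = (u - 4)*(u - 4)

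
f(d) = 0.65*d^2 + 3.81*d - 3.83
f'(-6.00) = -3.99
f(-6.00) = -3.29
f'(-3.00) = -0.09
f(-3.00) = -9.41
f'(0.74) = 4.77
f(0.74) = -0.65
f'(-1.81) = 1.46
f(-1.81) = -8.60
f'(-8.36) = -7.06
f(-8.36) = 9.75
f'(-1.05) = 2.44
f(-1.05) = -7.11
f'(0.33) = 4.24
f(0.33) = -2.50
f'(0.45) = 4.40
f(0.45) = -1.98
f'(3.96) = 8.96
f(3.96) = 21.45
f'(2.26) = 6.75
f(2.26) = 8.10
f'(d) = 1.3*d + 3.81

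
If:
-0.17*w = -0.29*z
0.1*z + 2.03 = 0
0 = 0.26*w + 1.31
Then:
No Solution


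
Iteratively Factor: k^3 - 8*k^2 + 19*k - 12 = (k - 3)*(k^2 - 5*k + 4) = (k - 4)*(k - 3)*(k - 1)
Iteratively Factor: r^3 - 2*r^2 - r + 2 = (r - 1)*(r^2 - r - 2) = (r - 2)*(r - 1)*(r + 1)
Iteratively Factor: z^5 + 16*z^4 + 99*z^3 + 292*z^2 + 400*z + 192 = (z + 1)*(z^4 + 15*z^3 + 84*z^2 + 208*z + 192) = (z + 1)*(z + 4)*(z^3 + 11*z^2 + 40*z + 48) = (z + 1)*(z + 3)*(z + 4)*(z^2 + 8*z + 16) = (z + 1)*(z + 3)*(z + 4)^2*(z + 4)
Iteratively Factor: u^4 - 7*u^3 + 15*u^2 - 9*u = (u - 3)*(u^3 - 4*u^2 + 3*u) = (u - 3)^2*(u^2 - u) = u*(u - 3)^2*(u - 1)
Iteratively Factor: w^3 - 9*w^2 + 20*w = (w)*(w^2 - 9*w + 20) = w*(w - 4)*(w - 5)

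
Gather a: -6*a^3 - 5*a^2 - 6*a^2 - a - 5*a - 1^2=-6*a^3 - 11*a^2 - 6*a - 1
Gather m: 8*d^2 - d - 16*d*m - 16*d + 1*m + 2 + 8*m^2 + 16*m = 8*d^2 - 17*d + 8*m^2 + m*(17 - 16*d) + 2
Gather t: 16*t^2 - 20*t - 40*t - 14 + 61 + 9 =16*t^2 - 60*t + 56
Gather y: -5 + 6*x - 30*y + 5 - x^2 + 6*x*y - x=-x^2 + 5*x + y*(6*x - 30)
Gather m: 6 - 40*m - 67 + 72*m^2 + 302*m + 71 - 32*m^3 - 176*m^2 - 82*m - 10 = -32*m^3 - 104*m^2 + 180*m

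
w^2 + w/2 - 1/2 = (w - 1/2)*(w + 1)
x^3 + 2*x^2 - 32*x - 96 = (x - 6)*(x + 4)^2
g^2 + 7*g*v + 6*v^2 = (g + v)*(g + 6*v)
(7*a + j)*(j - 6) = 7*a*j - 42*a + j^2 - 6*j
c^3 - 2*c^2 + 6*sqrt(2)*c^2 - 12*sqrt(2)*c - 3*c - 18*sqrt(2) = (c - 3)*(c + 1)*(c + 6*sqrt(2))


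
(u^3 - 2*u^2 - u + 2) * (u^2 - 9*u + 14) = u^5 - 11*u^4 + 31*u^3 - 17*u^2 - 32*u + 28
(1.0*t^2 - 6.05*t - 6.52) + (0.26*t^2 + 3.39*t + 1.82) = 1.26*t^2 - 2.66*t - 4.7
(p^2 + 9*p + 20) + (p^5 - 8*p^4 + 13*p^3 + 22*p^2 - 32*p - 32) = p^5 - 8*p^4 + 13*p^3 + 23*p^2 - 23*p - 12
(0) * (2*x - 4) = 0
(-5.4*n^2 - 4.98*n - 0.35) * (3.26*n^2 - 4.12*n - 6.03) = -17.604*n^4 + 6.0132*n^3 + 51.9386*n^2 + 31.4714*n + 2.1105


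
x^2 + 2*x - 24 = (x - 4)*(x + 6)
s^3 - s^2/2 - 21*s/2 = s*(s - 7/2)*(s + 3)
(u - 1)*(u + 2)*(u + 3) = u^3 + 4*u^2 + u - 6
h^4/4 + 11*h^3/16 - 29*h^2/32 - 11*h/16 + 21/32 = (h/4 + 1/4)*(h - 1)*(h - 3/4)*(h + 7/2)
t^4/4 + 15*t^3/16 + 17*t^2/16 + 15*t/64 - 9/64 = (t/4 + 1/4)*(t - 1/4)*(t + 3/2)^2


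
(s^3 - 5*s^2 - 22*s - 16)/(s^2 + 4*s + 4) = (s^2 - 7*s - 8)/(s + 2)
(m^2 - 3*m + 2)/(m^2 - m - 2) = (m - 1)/(m + 1)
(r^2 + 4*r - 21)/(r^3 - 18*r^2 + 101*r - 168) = (r + 7)/(r^2 - 15*r + 56)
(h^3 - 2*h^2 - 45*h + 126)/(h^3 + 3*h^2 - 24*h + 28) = (h^2 - 9*h + 18)/(h^2 - 4*h + 4)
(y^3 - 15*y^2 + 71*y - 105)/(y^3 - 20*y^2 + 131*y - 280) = (y - 3)/(y - 8)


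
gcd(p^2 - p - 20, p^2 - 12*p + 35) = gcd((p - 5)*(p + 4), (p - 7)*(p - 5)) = p - 5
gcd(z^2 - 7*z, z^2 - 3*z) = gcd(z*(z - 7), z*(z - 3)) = z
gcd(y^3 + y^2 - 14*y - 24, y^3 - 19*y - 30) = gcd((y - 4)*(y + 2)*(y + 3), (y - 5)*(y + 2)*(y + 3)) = y^2 + 5*y + 6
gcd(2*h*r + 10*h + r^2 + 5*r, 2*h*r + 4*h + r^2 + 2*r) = 2*h + r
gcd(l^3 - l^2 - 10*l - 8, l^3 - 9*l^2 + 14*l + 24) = l^2 - 3*l - 4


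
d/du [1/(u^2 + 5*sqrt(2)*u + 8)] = (-2*u - 5*sqrt(2))/(u^2 + 5*sqrt(2)*u + 8)^2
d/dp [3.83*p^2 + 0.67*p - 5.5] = 7.66*p + 0.67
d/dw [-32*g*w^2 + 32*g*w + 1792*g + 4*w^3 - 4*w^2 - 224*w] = -64*g*w + 32*g + 12*w^2 - 8*w - 224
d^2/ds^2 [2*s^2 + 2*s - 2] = 4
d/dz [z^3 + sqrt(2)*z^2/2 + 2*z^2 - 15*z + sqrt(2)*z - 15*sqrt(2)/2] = 3*z^2 + sqrt(2)*z + 4*z - 15 + sqrt(2)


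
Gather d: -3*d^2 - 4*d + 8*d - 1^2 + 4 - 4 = -3*d^2 + 4*d - 1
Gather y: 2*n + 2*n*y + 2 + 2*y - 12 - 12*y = 2*n + y*(2*n - 10) - 10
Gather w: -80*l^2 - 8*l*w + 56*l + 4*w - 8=-80*l^2 + 56*l + w*(4 - 8*l) - 8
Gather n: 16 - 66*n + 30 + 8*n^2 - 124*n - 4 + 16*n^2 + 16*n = 24*n^2 - 174*n + 42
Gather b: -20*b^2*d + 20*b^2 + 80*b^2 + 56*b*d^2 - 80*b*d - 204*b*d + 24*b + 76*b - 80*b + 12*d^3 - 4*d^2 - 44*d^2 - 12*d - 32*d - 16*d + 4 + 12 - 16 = b^2*(100 - 20*d) + b*(56*d^2 - 284*d + 20) + 12*d^3 - 48*d^2 - 60*d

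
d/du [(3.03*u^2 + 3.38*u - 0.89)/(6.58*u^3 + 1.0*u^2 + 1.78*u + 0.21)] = (-19.9374*u^4 - 44.4808*u^3 + 19.582*u^2 + 3.0526*u + 2.294)/(43.2964*u^6 + 13.16*u^5 + 24.4248*u^4 + 6.3236*u^3 + 3.5884*u^2 + 0.7476*u + 0.0441)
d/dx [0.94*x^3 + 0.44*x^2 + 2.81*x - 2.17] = 2.82*x^2 + 0.88*x + 2.81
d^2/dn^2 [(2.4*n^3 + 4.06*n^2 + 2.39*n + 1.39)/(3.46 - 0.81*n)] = (-3.14928*n^3 + 40.35744*n^2 - 172.39104*n - 112.429778)/(0.531441*n^3 - 6.810318*n^2 + 29.090988*n - 41.421736)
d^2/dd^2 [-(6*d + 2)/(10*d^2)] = 6*(-d - 1)/(5*d^4)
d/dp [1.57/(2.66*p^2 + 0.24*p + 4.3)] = (-8.3524*p - 0.3768)/(2.66*p^2 + 0.24*p + 4.3)^2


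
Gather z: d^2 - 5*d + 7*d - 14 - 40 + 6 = d^2 + 2*d - 48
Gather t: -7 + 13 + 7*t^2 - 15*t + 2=7*t^2 - 15*t + 8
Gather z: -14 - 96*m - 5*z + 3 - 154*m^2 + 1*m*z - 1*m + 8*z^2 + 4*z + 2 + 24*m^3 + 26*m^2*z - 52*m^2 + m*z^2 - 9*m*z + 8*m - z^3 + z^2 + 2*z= 24*m^3 - 206*m^2 - 89*m - z^3 + z^2*(m + 9) + z*(26*m^2 - 8*m + 1) - 9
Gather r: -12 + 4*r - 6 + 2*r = 6*r - 18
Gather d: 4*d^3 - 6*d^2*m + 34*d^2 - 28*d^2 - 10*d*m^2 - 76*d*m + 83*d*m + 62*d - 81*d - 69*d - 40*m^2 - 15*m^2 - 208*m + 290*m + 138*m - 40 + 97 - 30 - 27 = 4*d^3 + d^2*(6 - 6*m) + d*(-10*m^2 + 7*m - 88) - 55*m^2 + 220*m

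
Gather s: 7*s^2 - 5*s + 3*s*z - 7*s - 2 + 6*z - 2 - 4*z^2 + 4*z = 7*s^2 + s*(3*z - 12) - 4*z^2 + 10*z - 4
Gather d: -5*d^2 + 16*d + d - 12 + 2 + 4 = -5*d^2 + 17*d - 6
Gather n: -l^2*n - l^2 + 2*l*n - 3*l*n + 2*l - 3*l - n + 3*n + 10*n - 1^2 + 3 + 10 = -l^2 - l + n*(-l^2 - l + 12) + 12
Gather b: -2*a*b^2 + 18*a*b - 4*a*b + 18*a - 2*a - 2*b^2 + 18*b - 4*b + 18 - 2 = 16*a + b^2*(-2*a - 2) + b*(14*a + 14) + 16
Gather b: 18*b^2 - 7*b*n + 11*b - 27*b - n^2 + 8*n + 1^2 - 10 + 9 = 18*b^2 + b*(-7*n - 16) - n^2 + 8*n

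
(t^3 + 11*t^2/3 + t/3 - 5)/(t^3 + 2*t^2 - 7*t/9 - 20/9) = 3*(t + 3)/(3*t + 4)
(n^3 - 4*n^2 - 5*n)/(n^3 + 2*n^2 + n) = (n - 5)/(n + 1)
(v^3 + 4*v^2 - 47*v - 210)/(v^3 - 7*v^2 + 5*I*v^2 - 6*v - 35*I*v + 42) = (v^2 + 11*v + 30)/(v^2 + 5*I*v - 6)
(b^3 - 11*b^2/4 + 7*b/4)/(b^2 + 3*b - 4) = b*(4*b - 7)/(4*(b + 4))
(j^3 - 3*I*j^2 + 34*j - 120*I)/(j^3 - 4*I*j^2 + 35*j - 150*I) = (j - 4*I)/(j - 5*I)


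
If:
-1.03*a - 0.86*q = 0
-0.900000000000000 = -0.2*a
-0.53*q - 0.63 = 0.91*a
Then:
No Solution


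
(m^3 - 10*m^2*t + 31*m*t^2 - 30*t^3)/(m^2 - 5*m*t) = m - 5*t + 6*t^2/m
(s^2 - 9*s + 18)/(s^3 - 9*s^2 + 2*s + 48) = (s - 6)/(s^2 - 6*s - 16)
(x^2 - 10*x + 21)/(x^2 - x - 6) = (x - 7)/(x + 2)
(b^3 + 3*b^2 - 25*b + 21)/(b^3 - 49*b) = (b^2 - 4*b + 3)/(b*(b - 7))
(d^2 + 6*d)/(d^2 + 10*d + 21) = d*(d + 6)/(d^2 + 10*d + 21)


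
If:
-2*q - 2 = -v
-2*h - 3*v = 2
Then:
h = -3*v/2 - 1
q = v/2 - 1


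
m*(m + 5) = m^2 + 5*m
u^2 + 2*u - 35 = (u - 5)*(u + 7)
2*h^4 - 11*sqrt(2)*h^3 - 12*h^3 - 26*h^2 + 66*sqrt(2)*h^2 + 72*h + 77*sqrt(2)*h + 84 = (h - 7)*(h - 6*sqrt(2))*(sqrt(2)*h + 1)*(sqrt(2)*h + sqrt(2))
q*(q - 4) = q^2 - 4*q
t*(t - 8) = t^2 - 8*t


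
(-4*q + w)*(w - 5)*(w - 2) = -4*q*w^2 + 28*q*w - 40*q + w^3 - 7*w^2 + 10*w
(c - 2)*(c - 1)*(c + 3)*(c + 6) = c^4 + 6*c^3 - 7*c^2 - 36*c + 36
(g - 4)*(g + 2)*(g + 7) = g^3 + 5*g^2 - 22*g - 56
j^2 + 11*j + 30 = (j + 5)*(j + 6)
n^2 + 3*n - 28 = (n - 4)*(n + 7)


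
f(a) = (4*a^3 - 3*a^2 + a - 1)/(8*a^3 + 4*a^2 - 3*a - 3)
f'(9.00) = 0.01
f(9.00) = 0.44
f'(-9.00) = 0.01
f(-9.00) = 0.58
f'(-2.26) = 0.30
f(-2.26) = 0.95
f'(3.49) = 0.03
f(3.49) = 0.36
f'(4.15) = 0.02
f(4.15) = 0.38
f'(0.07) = -0.42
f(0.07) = 0.30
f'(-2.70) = 0.18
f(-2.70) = 0.85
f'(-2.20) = 0.33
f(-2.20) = 0.97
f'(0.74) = 115.32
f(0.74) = -1.33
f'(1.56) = 0.10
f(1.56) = 0.26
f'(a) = (-24*a^2 - 8*a + 3)*(4*a^3 - 3*a^2 + a - 1)/(8*a^3 + 4*a^2 - 3*a - 3)^2 + (12*a^2 - 6*a + 1)/(8*a^3 + 4*a^2 - 3*a - 3) = (40*a^4 - 40*a^3 - 7*a^2 + 26*a - 6)/(64*a^6 + 64*a^5 - 32*a^4 - 72*a^3 - 15*a^2 + 18*a + 9)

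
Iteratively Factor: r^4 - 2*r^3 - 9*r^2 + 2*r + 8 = (r + 1)*(r^3 - 3*r^2 - 6*r + 8) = (r - 4)*(r + 1)*(r^2 + r - 2) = (r - 4)*(r + 1)*(r + 2)*(r - 1)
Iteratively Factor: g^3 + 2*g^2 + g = (g)*(g^2 + 2*g + 1) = g*(g + 1)*(g + 1)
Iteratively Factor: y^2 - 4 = (y + 2)*(y - 2)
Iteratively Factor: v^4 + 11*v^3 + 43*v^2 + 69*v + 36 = (v + 4)*(v^3 + 7*v^2 + 15*v + 9) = (v + 3)*(v + 4)*(v^2 + 4*v + 3) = (v + 3)^2*(v + 4)*(v + 1)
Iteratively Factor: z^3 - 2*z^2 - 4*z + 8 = (z + 2)*(z^2 - 4*z + 4) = (z - 2)*(z + 2)*(z - 2)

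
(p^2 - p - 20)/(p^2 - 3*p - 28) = (p - 5)/(p - 7)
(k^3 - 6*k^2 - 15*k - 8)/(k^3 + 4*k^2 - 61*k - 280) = (k^2 + 2*k + 1)/(k^2 + 12*k + 35)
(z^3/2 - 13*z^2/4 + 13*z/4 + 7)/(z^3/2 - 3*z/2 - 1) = (z^2 - 15*z/2 + 14)/(z^2 - z - 2)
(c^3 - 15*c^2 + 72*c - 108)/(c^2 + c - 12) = (c^2 - 12*c + 36)/(c + 4)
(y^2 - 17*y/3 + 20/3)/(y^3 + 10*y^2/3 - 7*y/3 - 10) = (y - 4)/(y^2 + 5*y + 6)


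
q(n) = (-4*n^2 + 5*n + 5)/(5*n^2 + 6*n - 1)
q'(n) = (5 - 8*n)/(5*n^2 + 6*n - 1) + (-10*n - 6)*(-4*n^2 + 5*n + 5)/(5*n^2 + 6*n - 1)^2 = 7*(-7*n^2 - 6*n - 5)/(25*n^4 + 60*n^3 + 26*n^2 - 12*n + 1)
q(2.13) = -0.07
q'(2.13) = -0.29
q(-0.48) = -0.62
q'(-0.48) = -3.51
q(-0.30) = -1.34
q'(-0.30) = -4.85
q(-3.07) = -1.73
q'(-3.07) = -0.48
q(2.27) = -0.11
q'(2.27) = -0.26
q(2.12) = -0.07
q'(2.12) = -0.29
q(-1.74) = -4.28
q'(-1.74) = -8.06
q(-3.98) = -1.44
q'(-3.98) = -0.22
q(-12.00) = -0.98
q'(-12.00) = -0.02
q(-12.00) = -0.98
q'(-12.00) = -0.02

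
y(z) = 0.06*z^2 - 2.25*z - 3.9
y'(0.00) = -2.25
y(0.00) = -3.90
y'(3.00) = -1.89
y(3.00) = -10.11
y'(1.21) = -2.10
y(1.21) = -6.53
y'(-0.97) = -2.37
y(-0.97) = -1.66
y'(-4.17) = -2.75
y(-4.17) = 6.53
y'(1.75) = -2.04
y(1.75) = -7.65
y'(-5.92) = -2.96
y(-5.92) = 11.52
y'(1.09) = -2.12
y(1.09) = -6.28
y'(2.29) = -1.98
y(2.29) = -8.74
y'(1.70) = -2.05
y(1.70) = -7.55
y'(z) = 0.12*z - 2.25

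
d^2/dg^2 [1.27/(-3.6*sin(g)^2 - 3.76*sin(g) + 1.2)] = (65.8368*sin(g)^4 + 51.57216*sin(g)^3 - 58.854848*sin(g)^2 - 97.41408*sin(g) - 46.882304)/(3.6*sin(g)^2 + 3.76*sin(g) - 1.2)^3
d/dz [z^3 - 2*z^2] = z*(3*z - 4)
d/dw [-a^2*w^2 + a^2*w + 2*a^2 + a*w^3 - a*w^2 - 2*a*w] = a*(-2*a*w + a + 3*w^2 - 2*w - 2)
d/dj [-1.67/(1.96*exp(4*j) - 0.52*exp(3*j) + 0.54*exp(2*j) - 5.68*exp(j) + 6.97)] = (13.0928*exp(3*j) - 2.6052*exp(2*j) + 1.8036*exp(j) - 9.4856)*exp(j)/(1.96*exp(4*j) - 0.52*exp(3*j) + 0.54*exp(2*j) - 5.68*exp(j) + 6.97)^2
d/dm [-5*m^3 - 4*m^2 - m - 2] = -15*m^2 - 8*m - 1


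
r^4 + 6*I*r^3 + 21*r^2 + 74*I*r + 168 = (r - 3*I)*(r - 2*I)*(r + 4*I)*(r + 7*I)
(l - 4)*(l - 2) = l^2 - 6*l + 8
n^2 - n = n*(n - 1)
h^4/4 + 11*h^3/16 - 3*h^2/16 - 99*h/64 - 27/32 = (h/4 + 1/2)*(h - 3/2)*(h + 3/4)*(h + 3/2)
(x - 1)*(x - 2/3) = x^2 - 5*x/3 + 2/3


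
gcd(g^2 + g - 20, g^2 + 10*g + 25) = g + 5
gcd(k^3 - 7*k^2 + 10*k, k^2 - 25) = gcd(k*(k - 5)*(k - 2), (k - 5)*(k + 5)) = k - 5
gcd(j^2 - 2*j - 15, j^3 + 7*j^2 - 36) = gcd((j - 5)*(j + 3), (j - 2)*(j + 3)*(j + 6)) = j + 3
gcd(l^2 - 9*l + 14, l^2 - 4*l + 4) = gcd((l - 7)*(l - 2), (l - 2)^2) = l - 2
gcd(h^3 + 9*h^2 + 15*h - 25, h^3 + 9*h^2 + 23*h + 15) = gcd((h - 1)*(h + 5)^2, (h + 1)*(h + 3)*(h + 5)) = h + 5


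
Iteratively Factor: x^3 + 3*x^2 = (x + 3)*(x^2) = x*(x + 3)*(x)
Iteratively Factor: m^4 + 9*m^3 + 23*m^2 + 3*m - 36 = (m + 3)*(m^3 + 6*m^2 + 5*m - 12) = (m - 1)*(m + 3)*(m^2 + 7*m + 12) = (m - 1)*(m + 3)*(m + 4)*(m + 3)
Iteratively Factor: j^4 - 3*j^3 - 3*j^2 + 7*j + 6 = (j - 3)*(j^3 - 3*j - 2) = (j - 3)*(j - 2)*(j^2 + 2*j + 1) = (j - 3)*(j - 2)*(j + 1)*(j + 1)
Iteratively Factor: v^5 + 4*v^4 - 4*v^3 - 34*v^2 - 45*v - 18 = (v + 1)*(v^4 + 3*v^3 - 7*v^2 - 27*v - 18) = (v + 1)*(v + 3)*(v^3 - 7*v - 6) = (v + 1)^2*(v + 3)*(v^2 - v - 6) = (v + 1)^2*(v + 2)*(v + 3)*(v - 3)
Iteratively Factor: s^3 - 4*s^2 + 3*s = (s)*(s^2 - 4*s + 3) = s*(s - 1)*(s - 3)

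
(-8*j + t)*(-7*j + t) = 56*j^2 - 15*j*t + t^2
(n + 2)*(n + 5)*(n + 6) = n^3 + 13*n^2 + 52*n + 60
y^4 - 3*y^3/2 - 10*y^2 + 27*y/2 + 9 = (y - 3)*(y - 2)*(y + 1/2)*(y + 3)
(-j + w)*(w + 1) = -j*w - j + w^2 + w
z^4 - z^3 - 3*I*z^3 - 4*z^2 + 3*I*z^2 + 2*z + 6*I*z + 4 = (z - 2)*(z + 1)*(z - 2*I)*(z - I)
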